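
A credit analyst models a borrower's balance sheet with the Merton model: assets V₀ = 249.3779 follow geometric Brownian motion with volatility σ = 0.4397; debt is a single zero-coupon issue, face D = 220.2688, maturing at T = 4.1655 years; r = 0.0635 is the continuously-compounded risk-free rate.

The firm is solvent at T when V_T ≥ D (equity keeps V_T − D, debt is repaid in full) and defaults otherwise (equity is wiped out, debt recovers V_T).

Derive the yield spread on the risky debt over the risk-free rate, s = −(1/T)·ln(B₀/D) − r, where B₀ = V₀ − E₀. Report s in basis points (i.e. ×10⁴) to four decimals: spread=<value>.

d₁ = [ln(V₀/D) + (r + σ²/2)T] / (σ√T)
   = [ln(249.3779/220.2688) + (0.0635 + 0.5·0.4397²)·4.1655] / (0.4397·√4.1655)
   = [0.124121 + 0.667180] / 0.897408 = 0.881762
d₂ = d₁ − σ√T = 0.881762 − 0.897408 = -0.015646
N(d₁) = 0.811047,  N(d₂) = 0.493758,  e^(−rT) = 0.767583
E₀ = V₀·N(d₁) − D·e^(−rT)·N(d₂)
   = 249.3779·0.811047 − 220.2688·0.767583·0.493758 = 118.775322
B₀ = V₀ − E₀ = 249.3779 − 118.775322 = 130.602578
spread = −(1/T)·ln(B₀/D) − r = −(1/4.1655)·ln(130.602578/220.2688) − 0.0635 = 0.06198065
in basis points: 0.06198065 × 10⁴ = 619.8065 bp

spread=619.8065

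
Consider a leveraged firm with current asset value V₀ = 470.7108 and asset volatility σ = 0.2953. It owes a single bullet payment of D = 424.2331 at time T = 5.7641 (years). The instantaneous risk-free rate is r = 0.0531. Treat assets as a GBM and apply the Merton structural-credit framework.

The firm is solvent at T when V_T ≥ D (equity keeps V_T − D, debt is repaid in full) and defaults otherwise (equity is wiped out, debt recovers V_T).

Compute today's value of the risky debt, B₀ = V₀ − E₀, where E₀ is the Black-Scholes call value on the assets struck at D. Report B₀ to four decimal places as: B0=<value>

B0=266.4423

d₁ = [ln(V₀/D) + (r + σ²/2)T] / (σ√T)
   = [ln(470.7108/424.2331) + (0.0531 + 0.5·0.2953²)·5.7641] / (0.2953·√5.7641)
   = [0.103961 + 0.557394] / 0.708972 = 0.932837
d₂ = d₁ − σ√T = 0.932837 − 0.708972 = 0.223865
N(d₁) = 0.824548,  N(d₂) = 0.588569,  e^(−rT) = 0.736332
E₀ = V₀·N(d₁) − D·e^(−rT)·N(d₂)
   = 470.7108·0.824548 − 424.2331·0.736332·0.588569 = 204.268540
B₀ = V₀ − E₀ = 470.7108 − 204.268540 = 266.442260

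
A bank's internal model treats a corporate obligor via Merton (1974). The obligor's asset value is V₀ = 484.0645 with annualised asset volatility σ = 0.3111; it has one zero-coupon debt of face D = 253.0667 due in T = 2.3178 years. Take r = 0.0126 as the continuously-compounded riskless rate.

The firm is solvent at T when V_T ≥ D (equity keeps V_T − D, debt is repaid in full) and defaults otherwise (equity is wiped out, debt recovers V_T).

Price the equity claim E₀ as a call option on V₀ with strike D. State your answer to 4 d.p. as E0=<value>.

E0=243.7638

d₁ = [ln(V₀/D) + (r + σ²/2)T] / (σ√T)
   = [ln(484.0645/253.0667) + (0.0126 + 0.5·0.3111²)·2.3178] / (0.3111·√2.3178)
   = [0.648565 + 0.141366] / 0.473629 = 1.667829
d₂ = d₁ − σ√T = 1.667829 − 0.473629 = 1.194200
N(d₁) = 0.952325,  N(d₂) = 0.883800,  e^(−rT) = 0.971218
E₀ = V₀·N(d₁) − D·e^(−rT)·N(d₂)
   = 484.0645·0.952325 − 253.0667·0.971218·0.883800 = 243.763789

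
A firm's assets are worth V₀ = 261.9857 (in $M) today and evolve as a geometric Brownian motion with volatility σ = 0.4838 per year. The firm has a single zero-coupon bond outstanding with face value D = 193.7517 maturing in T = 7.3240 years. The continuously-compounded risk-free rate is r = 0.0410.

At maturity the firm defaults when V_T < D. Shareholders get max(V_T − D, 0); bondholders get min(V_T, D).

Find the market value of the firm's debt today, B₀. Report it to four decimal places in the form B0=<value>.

B0=95.3871

d₁ = [ln(V₀/D) + (r + σ²/2)T] / (σ√T)
   = [ln(261.9857/193.7517) + (0.0410 + 0.5·0.4838²)·7.3240] / (0.4838·√7.3240)
   = [0.301712 + 1.157421] / 1.309303 = 1.114435
d₂ = d₁ − σ√T = 1.114435 − 1.309303 = -0.194867
N(d₁) = 0.867454,  N(d₂) = 0.422748,  e^(−rT) = 0.740608
E₀ = V₀·N(d₁) − D·e^(−rT)·N(d₂)
   = 261.9857·0.867454 − 193.7517·0.740608·0.422748 = 166.598605
B₀ = V₀ − E₀ = 261.9857 − 166.598605 = 95.387095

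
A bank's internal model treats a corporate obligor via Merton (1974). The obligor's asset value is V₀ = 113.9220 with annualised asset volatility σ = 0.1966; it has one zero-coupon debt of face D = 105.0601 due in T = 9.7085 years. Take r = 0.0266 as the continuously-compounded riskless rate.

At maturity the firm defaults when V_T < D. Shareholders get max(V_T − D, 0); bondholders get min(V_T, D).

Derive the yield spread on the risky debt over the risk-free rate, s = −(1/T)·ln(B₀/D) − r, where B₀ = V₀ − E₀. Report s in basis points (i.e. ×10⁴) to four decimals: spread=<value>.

d₁ = [ln(V₀/D) + (r + σ²/2)T] / (σ√T)
   = [ln(113.9220/105.0601) + (0.0266 + 0.5·0.1966²)·9.7085] / (0.1966·√9.7085)
   = [0.080981 + 0.445870] / 0.612575 = 0.860060
d₂ = d₁ − σ√T = 0.860060 − 0.612575 = 0.247485
N(d₁) = 0.805122,  N(d₂) = 0.597734,  e^(−rT) = 0.772405
E₀ = V₀·N(d₁) − D·e^(−rT)·N(d₂)
   = 113.9220·0.805122 − 105.0601·0.772405·0.597734 = 43.215669
B₀ = V₀ − E₀ = 113.9220 − 43.215669 = 70.706331
spread = −(1/T)·ln(B₀/D) − r = −(1/9.7085)·ln(70.706331/105.0601) − 0.0266 = 0.01418874
in basis points: 0.01418874 × 10⁴ = 141.8874 bp

spread=141.8874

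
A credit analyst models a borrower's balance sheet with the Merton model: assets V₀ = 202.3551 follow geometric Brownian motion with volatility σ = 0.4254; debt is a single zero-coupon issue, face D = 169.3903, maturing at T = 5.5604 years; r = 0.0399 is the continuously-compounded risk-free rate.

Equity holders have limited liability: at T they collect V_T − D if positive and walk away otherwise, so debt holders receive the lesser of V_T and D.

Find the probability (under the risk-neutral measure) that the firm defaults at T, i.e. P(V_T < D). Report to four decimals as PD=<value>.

d₁ = [ln(V₀/D) + (r + σ²/2)T] / (σ√T)
   = [ln(202.3551/169.3903) + (0.0399 + 0.5·0.4254²)·5.5604] / (0.4254·√5.5604)
   = [0.177819 + 0.724979] / 1.003114 = 0.899995
d₂ = d₁ − σ√T = 0.899995 − 1.003114 = -0.103120
risk-neutral PD = N(−d₂) = N(0.103120) = 0.541066

PD=0.5411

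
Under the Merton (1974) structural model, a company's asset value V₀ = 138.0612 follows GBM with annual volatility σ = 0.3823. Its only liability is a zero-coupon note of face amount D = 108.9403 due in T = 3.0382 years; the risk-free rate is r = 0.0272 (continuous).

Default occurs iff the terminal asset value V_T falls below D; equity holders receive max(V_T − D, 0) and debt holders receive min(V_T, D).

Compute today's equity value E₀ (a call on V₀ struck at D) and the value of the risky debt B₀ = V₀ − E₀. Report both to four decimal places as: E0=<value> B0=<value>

E0=53.3332 B0=84.7280

d₁ = [ln(V₀/D) + (r + σ²/2)T] / (σ√T)
   = [ln(138.0612/108.9403) + (0.0272 + 0.5·0.3823²)·3.0382] / (0.3823·√3.0382)
   = [0.236897 + 0.304661] / 0.666365 = 0.812704
d₂ = d₁ − σ√T = 0.812704 − 0.666365 = 0.146338
N(d₁) = 0.791806,  N(d₂) = 0.558173,  e^(−rT) = 0.920683
E₀ = V₀·N(d₁) − D·e^(−rT)·N(d₂)
   = 138.0612·0.791806 − 108.9403·0.920683·0.558173 = 53.333220
B₀ = V₀ − E₀ = 138.0612 − 53.333220 = 84.727980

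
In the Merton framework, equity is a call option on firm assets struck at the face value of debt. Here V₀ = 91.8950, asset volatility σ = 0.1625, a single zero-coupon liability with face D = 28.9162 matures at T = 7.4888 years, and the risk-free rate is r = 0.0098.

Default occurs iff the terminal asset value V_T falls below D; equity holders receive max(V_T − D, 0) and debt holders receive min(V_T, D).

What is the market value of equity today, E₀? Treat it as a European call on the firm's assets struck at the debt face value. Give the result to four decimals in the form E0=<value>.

d₁ = [ln(V₀/D) + (r + σ²/2)T] / (σ√T)
   = [ln(91.8950/28.9162) + (0.0098 + 0.5·0.1625²)·7.4888] / (0.1625·√7.4888)
   = [1.156245 + 0.172266] / 0.444692 = 2.987483
d₂ = d₁ − σ√T = 2.987483 − 0.444692 = 2.542791
N(d₁) = 0.998594,  N(d₂) = 0.994501,  e^(−rT) = 0.929238
E₀ = V₀·N(d₁) − D·e^(−rT)·N(d₂)
   = 91.8950·0.998594 − 28.9162·0.929238·0.994501 = 65.043467

E0=65.0435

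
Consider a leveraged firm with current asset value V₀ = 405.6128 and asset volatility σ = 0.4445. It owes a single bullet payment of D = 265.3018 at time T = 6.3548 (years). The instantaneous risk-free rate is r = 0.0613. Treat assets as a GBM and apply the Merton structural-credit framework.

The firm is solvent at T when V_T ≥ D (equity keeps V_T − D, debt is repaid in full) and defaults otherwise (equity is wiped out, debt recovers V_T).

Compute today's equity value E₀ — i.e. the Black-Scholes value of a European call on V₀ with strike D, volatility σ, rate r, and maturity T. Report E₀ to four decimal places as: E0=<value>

d₁ = [ln(V₀/D) + (r + σ²/2)T] / (σ√T)
   = [ln(405.6128/265.3018) + (0.0613 + 0.5·0.4445²)·6.3548] / (0.4445·√6.3548)
   = [0.424531 + 1.017341] / 1.120528 = 1.286779
d₂ = d₁ − σ√T = 1.286779 − 1.120528 = 0.166251
N(d₁) = 0.900914,  N(d₂) = 0.566020,  e^(−rT) = 0.677362
E₀ = V₀·N(d₁) − D·e^(−rT)·N(d₂)
   = 405.6128·0.900914 − 265.3018·0.677362·0.566020 = 263.705487

E0=263.7055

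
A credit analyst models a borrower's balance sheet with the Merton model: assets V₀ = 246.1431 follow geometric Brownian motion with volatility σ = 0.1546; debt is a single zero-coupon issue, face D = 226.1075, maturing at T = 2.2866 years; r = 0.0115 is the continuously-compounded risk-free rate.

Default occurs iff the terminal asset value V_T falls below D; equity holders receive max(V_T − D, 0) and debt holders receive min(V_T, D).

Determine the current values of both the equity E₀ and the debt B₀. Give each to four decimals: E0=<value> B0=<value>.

E0=37.0463 B0=209.0968

d₁ = [ln(V₀/D) + (r + σ²/2)T] / (σ√T)
   = [ln(246.1431/226.1075) + (0.0115 + 0.5·0.1546²)·2.2866] / (0.1546·√2.2866)
   = [0.084903 + 0.053622] / 0.233779 = 0.592546
d₂ = d₁ − σ√T = 0.592546 − 0.233779 = 0.358768
N(d₁) = 0.723258,  N(d₂) = 0.640116,  e^(−rT) = 0.974047
E₀ = V₀·N(d₁) − D·e^(−rT)·N(d₂)
   = 246.1431·0.723258 − 226.1075·0.974047·0.640116 = 37.046259
B₀ = V₀ − E₀ = 246.1431 − 37.046259 = 209.096841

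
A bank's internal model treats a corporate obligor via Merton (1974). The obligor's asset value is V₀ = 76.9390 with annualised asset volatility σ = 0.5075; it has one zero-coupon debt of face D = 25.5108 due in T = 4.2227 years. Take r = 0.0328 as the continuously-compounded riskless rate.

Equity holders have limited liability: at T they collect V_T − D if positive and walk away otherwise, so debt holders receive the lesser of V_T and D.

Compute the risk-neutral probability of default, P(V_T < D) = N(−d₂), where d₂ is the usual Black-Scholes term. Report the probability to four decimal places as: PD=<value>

d₁ = [ln(V₀/D) + (r + σ²/2)T] / (σ√T)
   = [ln(76.9390/25.5108) + (0.0328 + 0.5·0.5075²)·4.2227] / (0.5075·√4.2227)
   = [1.103911 + 0.682296] / 1.042872 = 1.712776
d₂ = d₁ − σ√T = 1.712776 − 1.042872 = 0.669904
risk-neutral PD = N(−d₂) = N(-0.669904) = 0.251460

PD=0.2515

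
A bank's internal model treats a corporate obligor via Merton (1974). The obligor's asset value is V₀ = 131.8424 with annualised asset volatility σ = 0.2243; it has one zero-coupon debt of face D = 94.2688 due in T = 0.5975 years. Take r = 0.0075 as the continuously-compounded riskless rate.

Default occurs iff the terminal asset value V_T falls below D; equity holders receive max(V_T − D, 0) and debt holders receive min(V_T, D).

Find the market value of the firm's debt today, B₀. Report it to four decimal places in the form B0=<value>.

d₁ = [ln(V₀/D) + (r + σ²/2)T] / (σ√T)
   = [ln(131.8424/94.2688) + (0.0075 + 0.5·0.2243²)·0.5975] / (0.2243·√0.5975)
   = [0.335457 + 0.019512] / 0.173380 = 2.047348
d₂ = d₁ − σ√T = 2.047348 − 0.173380 = 1.873968
N(d₁) = 0.979688,  N(d₂) = 0.969533,  e^(−rT) = 0.995529
E₀ = V₀·N(d₁) − D·e^(−rT)·N(d₂)
   = 131.8424·0.979688 − 94.2688·0.995529·0.969533 = 38.176402
B₀ = V₀ − E₀ = 131.8424 − 38.176402 = 93.665998

B0=93.6660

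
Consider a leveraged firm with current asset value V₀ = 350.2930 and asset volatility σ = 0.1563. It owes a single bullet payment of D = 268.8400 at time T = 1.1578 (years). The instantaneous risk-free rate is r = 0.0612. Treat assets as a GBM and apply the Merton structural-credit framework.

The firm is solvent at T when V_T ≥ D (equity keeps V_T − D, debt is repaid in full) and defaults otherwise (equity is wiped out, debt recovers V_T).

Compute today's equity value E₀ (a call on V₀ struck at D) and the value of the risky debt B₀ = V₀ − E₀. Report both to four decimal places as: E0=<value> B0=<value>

E0=100.2706 B0=250.0224

d₁ = [ln(V₀/D) + (r + σ²/2)T] / (σ√T)
   = [ln(350.2930/268.8400) + (0.0612 + 0.5·0.1563²)·1.1578] / (0.1563·√1.1578)
   = [0.264654 + 0.085000] / 0.168181 = 2.079035
d₂ = d₁ − σ√T = 2.079035 − 0.168181 = 1.910855
N(d₁) = 0.981193,  N(d₂) = 0.971988,  e^(−rT) = 0.931595
E₀ = V₀·N(d₁) − D·e^(−rT)·N(d₂)
   = 350.2930·0.981193 − 268.8400·0.931595·0.971988 = 100.270594
B₀ = V₀ − E₀ = 350.2930 − 100.270594 = 250.022406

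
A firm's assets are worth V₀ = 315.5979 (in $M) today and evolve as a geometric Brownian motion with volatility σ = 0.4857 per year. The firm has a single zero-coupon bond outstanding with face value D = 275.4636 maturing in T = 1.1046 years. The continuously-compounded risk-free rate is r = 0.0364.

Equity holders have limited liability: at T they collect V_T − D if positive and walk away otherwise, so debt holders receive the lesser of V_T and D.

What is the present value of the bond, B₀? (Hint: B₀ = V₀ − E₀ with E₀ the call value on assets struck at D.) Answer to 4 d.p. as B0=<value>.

B0=228.2959

d₁ = [ln(V₀/D) + (r + σ²/2)T] / (σ√T)
   = [ln(315.5979/275.4636) + (0.0364 + 0.5·0.4857²)·1.1046] / (0.4857·√1.1046)
   = [0.136013 + 0.170497] / 0.510470 = 0.600448
d₂ = d₁ − σ√T = 0.600448 − 0.510470 = 0.089977
N(d₁) = 0.725896,  N(d₂) = 0.535847,  e^(−rT) = 0.960590
E₀ = V₀·N(d₁) − D·e^(−rT)·N(d₂)
   = 315.5979·0.725896 − 275.4636·0.960590·0.535847 = 87.301976
B₀ = V₀ − E₀ = 315.5979 − 87.301976 = 228.295924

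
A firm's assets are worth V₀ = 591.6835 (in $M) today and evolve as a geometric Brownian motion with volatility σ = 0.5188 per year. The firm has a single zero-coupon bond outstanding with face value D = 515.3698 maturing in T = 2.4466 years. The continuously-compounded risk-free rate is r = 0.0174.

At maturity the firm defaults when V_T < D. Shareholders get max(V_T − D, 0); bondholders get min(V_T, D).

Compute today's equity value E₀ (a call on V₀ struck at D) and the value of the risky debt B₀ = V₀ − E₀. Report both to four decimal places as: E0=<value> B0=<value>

E0=223.8922 B0=367.7913

d₁ = [ln(V₀/D) + (r + σ²/2)T] / (σ√T)
   = [ln(591.6835/515.3698) + (0.0174 + 0.5·0.5188²)·2.4466] / (0.5188·√2.4466)
   = [0.138087 + 0.371826] / 0.811487 = 0.628369
d₂ = d₁ − σ√T = 0.628369 − 0.811487 = -0.183117
N(d₁) = 0.735119,  N(d₂) = 0.427353,  e^(−rT) = 0.958323
E₀ = V₀·N(d₁) − D·e^(−rT)·N(d₂)
   = 591.6835·0.735119 − 515.3698·0.958323·0.427353 = 223.892218
B₀ = V₀ − E₀ = 591.6835 − 223.892218 = 367.791282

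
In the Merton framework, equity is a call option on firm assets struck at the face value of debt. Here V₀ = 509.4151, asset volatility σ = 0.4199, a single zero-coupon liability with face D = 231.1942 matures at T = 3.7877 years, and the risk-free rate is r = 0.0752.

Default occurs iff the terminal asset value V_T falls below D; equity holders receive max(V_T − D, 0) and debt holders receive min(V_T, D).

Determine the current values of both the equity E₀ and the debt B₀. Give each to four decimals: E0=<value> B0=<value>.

E0=345.6424 B0=163.7727

d₁ = [ln(V₀/D) + (r + σ²/2)T] / (σ√T)
   = [ln(509.4151/231.1942) + (0.0752 + 0.5·0.4199²)·3.7877] / (0.4199·√3.7877)
   = [0.790005 + 0.618751] / 0.817210 = 1.723861
d₂ = d₁ − σ√T = 1.723861 − 0.817210 = 0.906651
N(d₁) = 0.957634,  N(d₂) = 0.817704,  e^(−rT) = 0.752138
E₀ = V₀·N(d₁) − D·e^(−rT)·N(d₂)
   = 509.4151·0.957634 − 231.1942·0.752138·0.817704 = 345.642364
B₀ = V₀ − E₀ = 509.4151 − 345.642364 = 163.772736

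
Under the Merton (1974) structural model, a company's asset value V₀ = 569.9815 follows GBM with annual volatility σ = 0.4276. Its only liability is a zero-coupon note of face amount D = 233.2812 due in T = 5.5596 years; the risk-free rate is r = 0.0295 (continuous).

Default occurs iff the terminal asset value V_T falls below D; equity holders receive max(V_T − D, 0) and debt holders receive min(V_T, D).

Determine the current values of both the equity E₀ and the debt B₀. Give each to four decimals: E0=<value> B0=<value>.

E0=395.6715 B0=174.3100

d₁ = [ln(V₀/D) + (r + σ²/2)T] / (σ√T)
   = [ln(569.9815/233.2812) + (0.0295 + 0.5·0.4276²)·5.5596] / (0.4276·√5.5596)
   = [0.893359 + 0.672272] / 1.008230 = 1.552852
d₂ = d₁ − σ√T = 1.552852 − 1.008230 = 0.544622
N(d₁) = 0.939771,  N(d₂) = 0.706993,  e^(−rT) = 0.848735
E₀ = V₀·N(d₁) − D·e^(−rT)·N(d₂)
   = 569.9815·0.939771 − 233.2812·0.848735·0.706993 = 395.671547
B₀ = V₀ − E₀ = 569.9815 − 395.671547 = 174.309953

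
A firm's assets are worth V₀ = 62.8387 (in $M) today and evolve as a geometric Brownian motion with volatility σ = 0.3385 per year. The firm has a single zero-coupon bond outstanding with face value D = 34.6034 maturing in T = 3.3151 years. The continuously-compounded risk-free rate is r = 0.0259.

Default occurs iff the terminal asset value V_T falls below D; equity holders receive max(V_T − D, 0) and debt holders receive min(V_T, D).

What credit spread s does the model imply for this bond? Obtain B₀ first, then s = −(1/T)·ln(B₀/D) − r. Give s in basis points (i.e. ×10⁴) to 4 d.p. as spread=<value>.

spread=176.5119

d₁ = [ln(V₀/D) + (r + σ²/2)T] / (σ√T)
   = [ln(62.8387/34.6034) + (0.0259 + 0.5·0.3385²)·3.3151] / (0.3385·√3.3151)
   = [0.596619 + 0.275787] / 0.616321 = 1.415506
d₂ = d₁ − σ√T = 1.415506 − 0.616321 = 0.799185
N(d₁) = 0.921540,  N(d₂) = 0.787908,  e^(−rT) = 0.917722
E₀ = V₀·N(d₁) − D·e^(−rT)·N(d₂)
   = 62.8387·0.921540 − 34.6034·0.917722·0.787908 = 32.887321
B₀ = V₀ − E₀ = 62.8387 − 32.887321 = 29.951379
spread = −(1/T)·ln(B₀/D) − r = −(1/3.3151)·ln(29.951379/34.6034) − 0.0259 = 0.01765119
in basis points: 0.01765119 × 10⁴ = 176.5119 bp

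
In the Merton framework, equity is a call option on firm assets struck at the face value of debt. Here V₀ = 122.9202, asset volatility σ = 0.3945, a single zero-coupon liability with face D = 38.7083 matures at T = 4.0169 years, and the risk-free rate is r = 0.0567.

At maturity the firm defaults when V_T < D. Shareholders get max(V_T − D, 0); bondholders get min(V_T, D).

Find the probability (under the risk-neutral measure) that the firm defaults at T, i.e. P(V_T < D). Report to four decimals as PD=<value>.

d₁ = [ln(V₀/D) + (r + σ²/2)T] / (σ√T)
   = [ln(122.9202/38.7083) + (0.0567 + 0.5·0.3945²)·4.0169] / (0.3945·√4.0169)
   = [1.155481 + 0.540334] / 0.790665 = 2.144796
d₂ = d₁ − σ√T = 2.144796 − 0.790665 = 1.354131
risk-neutral PD = N(−d₂) = N(-1.354131) = 0.087847

PD=0.0878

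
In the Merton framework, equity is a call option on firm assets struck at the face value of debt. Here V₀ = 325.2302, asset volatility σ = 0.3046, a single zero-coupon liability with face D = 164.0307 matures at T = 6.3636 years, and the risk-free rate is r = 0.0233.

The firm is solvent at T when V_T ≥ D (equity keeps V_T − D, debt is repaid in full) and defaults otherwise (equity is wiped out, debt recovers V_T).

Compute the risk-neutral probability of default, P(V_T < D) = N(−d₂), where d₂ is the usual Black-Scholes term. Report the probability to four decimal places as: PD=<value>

d₁ = [ln(V₀/D) + (r + σ²/2)T] / (σ√T)
   = [ln(325.2302/164.0307) + (0.0233 + 0.5·0.3046²)·6.3636] / (0.3046·√6.3636)
   = [0.684480 + 0.443483] / 0.768389 = 1.467957
d₂ = d₁ − σ√T = 1.467957 − 0.768389 = 0.699568
risk-neutral PD = N(−d₂) = N(-0.699568) = 0.242099

PD=0.2421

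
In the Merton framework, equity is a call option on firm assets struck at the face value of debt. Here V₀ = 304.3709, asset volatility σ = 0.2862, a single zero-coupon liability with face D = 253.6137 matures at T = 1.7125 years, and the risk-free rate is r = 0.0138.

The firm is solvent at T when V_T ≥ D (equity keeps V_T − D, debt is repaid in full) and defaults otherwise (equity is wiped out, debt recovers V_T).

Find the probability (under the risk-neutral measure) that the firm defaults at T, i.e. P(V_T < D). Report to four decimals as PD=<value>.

d₁ = [ln(V₀/D) + (r + σ²/2)T] / (σ√T)
   = [ln(304.3709/253.6137) + (0.0138 + 0.5·0.2862²)·1.7125] / (0.2862·√1.7125)
   = [0.182435 + 0.093768] / 0.374529 = 0.737469
d₂ = d₁ − σ√T = 0.737469 − 0.374529 = 0.362940
risk-neutral PD = N(−d₂) = N(-0.362940) = 0.358325

PD=0.3583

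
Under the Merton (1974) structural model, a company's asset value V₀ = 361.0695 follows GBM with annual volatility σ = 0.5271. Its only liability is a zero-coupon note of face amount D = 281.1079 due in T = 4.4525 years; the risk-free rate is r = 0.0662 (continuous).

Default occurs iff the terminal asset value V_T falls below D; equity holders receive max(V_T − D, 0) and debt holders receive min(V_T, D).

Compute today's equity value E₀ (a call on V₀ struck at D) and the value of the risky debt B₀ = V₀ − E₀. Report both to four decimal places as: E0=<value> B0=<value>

d₁ = [ln(V₀/D) + (r + σ²/2)T] / (σ√T)
   = [ln(361.0695/281.1079) + (0.0662 + 0.5·0.5271²)·4.4525] / (0.5271·√4.4525)
   = [0.250332 + 0.913284] / 1.112231 = 1.046200
d₂ = d₁ − σ√T = 1.046200 − 1.112231 = -0.066031
N(d₁) = 0.852266,  N(d₂) = 0.473677,  e^(−rT) = 0.744714
E₀ = V₀·N(d₁) − D·e^(−rT)·N(d₂)
   = 361.0695·0.852266 − 281.1079·0.744714·0.473677 = 208.565359
B₀ = V₀ − E₀ = 361.0695 − 208.565359 = 152.504141

E0=208.5654 B0=152.5041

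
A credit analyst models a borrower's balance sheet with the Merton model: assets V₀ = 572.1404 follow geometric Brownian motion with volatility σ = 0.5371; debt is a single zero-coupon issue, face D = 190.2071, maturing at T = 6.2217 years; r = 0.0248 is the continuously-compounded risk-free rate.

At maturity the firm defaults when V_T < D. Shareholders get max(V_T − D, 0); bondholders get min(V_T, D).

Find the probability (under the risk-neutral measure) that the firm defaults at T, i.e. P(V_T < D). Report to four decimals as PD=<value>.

PD=0.3946

d₁ = [ln(V₀/D) + (r + σ²/2)T] / (σ√T)
   = [ln(572.1404/190.2071) + (0.0248 + 0.5·0.5371²)·6.2217] / (0.5371·√6.2217)
   = [1.101271 + 1.051705] / 1.339707 = 1.607050
d₂ = d₁ − σ√T = 1.607050 − 1.339707 = 0.267344
risk-neutral PD = N(−d₂) = N(-0.267344) = 0.394602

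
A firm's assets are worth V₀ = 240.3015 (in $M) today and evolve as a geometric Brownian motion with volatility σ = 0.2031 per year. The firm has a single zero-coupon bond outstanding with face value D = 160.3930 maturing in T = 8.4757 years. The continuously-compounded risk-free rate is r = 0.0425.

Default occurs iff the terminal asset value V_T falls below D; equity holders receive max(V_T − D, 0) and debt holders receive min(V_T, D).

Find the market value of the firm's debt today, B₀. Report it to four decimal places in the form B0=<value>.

d₁ = [ln(V₀/D) + (r + σ²/2)T] / (σ√T)
   = [ln(240.3015/160.3930) + (0.0425 + 0.5·0.2031²)·8.4757] / (0.2031·√8.4757)
   = [0.404267 + 0.535027] / 0.591286 = 1.588561
d₂ = d₁ − σ√T = 1.588561 − 0.591286 = 0.997275
N(d₁) = 0.943920,  N(d₂) = 0.840684,  e^(−rT) = 0.697525
E₀ = V₀·N(d₁) − D·e^(−rT)·N(d₂)
   = 240.3015·0.943920 − 160.3930·0.697525·0.840684 = 132.771277
B₀ = V₀ − E₀ = 240.3015 − 132.771277 = 107.530223

B0=107.5302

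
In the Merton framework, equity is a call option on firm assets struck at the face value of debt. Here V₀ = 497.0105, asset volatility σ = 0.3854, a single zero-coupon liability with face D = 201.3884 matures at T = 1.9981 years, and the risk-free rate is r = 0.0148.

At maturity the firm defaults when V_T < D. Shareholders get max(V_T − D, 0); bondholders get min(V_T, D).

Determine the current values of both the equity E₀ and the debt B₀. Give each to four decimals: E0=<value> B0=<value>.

d₁ = [ln(V₀/D) + (r + σ²/2)T] / (σ√T)
   = [ln(497.0105/201.3884) + (0.0148 + 0.5·0.3854²)·1.9981] / (0.3854·√1.9981)
   = [0.903376 + 0.177964] / 0.544779 = 1.984915
d₂ = d₁ − σ√T = 1.984915 − 0.544779 = 1.440136
N(d₁) = 0.976423,  N(d₂) = 0.925085,  e^(−rT) = 0.970861
E₀ = V₀·N(d₁) − D·e^(−rT)·N(d₂)
   = 497.0105·0.976423 − 201.3884·0.970861·0.925085 = 304.419626
B₀ = V₀ − E₀ = 497.0105 − 304.419626 = 192.590874

E0=304.4196 B0=192.5909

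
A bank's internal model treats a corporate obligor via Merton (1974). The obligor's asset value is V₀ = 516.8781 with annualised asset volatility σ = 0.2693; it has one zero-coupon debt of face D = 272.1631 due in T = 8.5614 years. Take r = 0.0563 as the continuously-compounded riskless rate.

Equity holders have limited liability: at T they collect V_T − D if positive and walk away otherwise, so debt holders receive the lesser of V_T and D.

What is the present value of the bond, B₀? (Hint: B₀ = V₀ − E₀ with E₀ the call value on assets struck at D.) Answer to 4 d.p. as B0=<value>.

d₁ = [ln(V₀/D) + (r + σ²/2)T] / (σ√T)
   = [ln(516.8781/272.1631) + (0.0563 + 0.5·0.2693²)·8.5614] / (0.2693·√8.5614)
   = [0.641406 + 0.792454] / 0.787968 = 1.819692
d₂ = d₁ − σ√T = 1.819692 − 0.787968 = 1.031723
N(d₁) = 0.965597,  N(d₂) = 0.848899,  e^(−rT) = 0.617543
E₀ = V₀·N(d₁) − D·e^(−rT)·N(d₂)
   = 516.8781·0.965597 − 272.1631·0.617543·0.848899 = 356.419455
B₀ = V₀ − E₀ = 516.8781 − 356.419455 = 160.458645

B0=160.4586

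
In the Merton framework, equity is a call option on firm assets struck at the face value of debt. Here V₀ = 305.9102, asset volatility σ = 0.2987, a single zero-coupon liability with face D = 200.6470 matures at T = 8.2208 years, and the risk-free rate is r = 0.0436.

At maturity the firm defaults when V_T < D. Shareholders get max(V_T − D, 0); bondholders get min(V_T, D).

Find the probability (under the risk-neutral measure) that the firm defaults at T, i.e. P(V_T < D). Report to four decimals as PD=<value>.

d₁ = [ln(V₀/D) + (r + σ²/2)T] / (σ√T)
   = [ln(305.9102/200.6470) + (0.0436 + 0.5·0.2987²)·8.2208] / (0.2987·√8.2208)
   = [0.421744 + 0.725164] / 0.856431 = 1.339172
d₂ = d₁ − σ√T = 1.339172 − 0.856431 = 0.482741
risk-neutral PD = N(−d₂) = N(-0.482741) = 0.314640

PD=0.3146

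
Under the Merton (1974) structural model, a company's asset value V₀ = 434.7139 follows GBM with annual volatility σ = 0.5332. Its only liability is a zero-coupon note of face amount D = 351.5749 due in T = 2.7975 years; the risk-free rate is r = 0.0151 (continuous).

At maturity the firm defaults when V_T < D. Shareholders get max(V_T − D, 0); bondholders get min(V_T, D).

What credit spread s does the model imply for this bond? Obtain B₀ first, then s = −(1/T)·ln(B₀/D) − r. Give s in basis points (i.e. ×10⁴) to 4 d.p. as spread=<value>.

spread=1096.3842

d₁ = [ln(V₀/D) + (r + σ²/2)T] / (σ√T)
   = [ln(434.7139/351.5749) + (0.0151 + 0.5·0.5332²)·2.7975] / (0.5332·√2.7975)
   = [0.212265 + 0.439910] / 0.891816 = 0.731289
d₂ = d₁ − σ√T = 0.731289 − 0.891816 = -0.160527
N(d₁) = 0.767699,  N(d₂) = 0.436233,  e^(−rT) = 0.958638
E₀ = V₀·N(d₁) − D·e^(−rT)·N(d₂)
   = 434.7139·0.767699 − 351.5749·0.958638·0.436233 = 186.704405
B₀ = V₀ − E₀ = 434.7139 − 186.704405 = 248.009495
spread = −(1/T)·ln(B₀/D) − r = −(1/2.7975)·ln(248.009495/351.5749) − 0.0151 = 0.10963842
in basis points: 0.10963842 × 10⁴ = 1096.3842 bp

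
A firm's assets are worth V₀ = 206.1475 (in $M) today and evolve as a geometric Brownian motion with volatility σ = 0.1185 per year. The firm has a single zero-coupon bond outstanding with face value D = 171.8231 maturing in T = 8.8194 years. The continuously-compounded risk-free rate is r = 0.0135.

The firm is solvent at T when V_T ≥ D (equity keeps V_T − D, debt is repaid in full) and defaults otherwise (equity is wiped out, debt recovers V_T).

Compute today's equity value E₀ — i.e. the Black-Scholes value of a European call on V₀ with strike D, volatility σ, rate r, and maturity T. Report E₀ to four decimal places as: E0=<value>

E0=60.3388

d₁ = [ln(V₀/D) + (r + σ²/2)T] / (σ√T)
   = [ln(206.1475/171.8231) + (0.0135 + 0.5·0.1185²)·8.8194] / (0.1185·√8.8194)
   = [0.182126 + 0.180984] / 0.351915 = 1.031813
d₂ = d₁ − σ√T = 1.031813 − 0.351915 = 0.679898
N(d₁) = 0.848920,  N(d₂) = 0.751715,  e^(−rT) = 0.887753
E₀ = V₀·N(d₁) − D·e^(−rT)·N(d₂)
   = 206.1475·0.848920 − 171.8231·0.887753·0.751715 = 60.338760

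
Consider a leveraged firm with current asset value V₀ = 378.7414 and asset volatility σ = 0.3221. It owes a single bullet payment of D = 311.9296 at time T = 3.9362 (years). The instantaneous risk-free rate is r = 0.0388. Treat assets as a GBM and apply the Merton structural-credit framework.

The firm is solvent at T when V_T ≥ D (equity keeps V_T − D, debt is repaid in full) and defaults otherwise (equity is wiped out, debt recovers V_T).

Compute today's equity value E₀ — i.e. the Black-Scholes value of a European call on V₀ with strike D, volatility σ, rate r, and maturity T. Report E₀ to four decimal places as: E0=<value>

d₁ = [ln(V₀/D) + (r + σ²/2)T] / (σ√T)
   = [ln(378.7414/311.9296) + (0.0388 + 0.5·0.3221²)·3.9362] / (0.3221·√3.9362)
   = [0.194076 + 0.356912] / 0.639042 = 0.862209
d₂ = d₁ − σ√T = 0.862209 − 0.639042 = 0.223168
N(d₁) = 0.805714,  N(d₂) = 0.588297,  e^(−rT) = 0.858366
E₀ = V₀·N(d₁) − D·e^(−rT)·N(d₂)
   = 378.7414·0.805714 − 311.9296·0.858366·0.588297 = 147.640669

E0=147.6407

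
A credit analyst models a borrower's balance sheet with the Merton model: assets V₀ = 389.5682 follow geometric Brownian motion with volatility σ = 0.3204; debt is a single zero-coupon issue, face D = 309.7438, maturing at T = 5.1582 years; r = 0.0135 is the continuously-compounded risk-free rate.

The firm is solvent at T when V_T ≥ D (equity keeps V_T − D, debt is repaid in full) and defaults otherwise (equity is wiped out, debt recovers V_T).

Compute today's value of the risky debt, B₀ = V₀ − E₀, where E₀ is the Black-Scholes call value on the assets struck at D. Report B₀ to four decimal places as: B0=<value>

B0=235.2875

d₁ = [ln(V₀/D) + (r + σ²/2)T] / (σ√T)
   = [ln(389.5682/309.7438) + (0.0135 + 0.5·0.3204²)·5.1582] / (0.3204·√5.1582)
   = [0.229293 + 0.334396] / 0.727682 = 0.774637
d₂ = d₁ − σ√T = 0.774637 − 0.727682 = 0.046955
N(d₁) = 0.780723,  N(d₂) = 0.518726,  e^(−rT) = 0.932734
E₀ = V₀·N(d₁) − D·e^(−rT)·N(d₂)
   = 389.5682·0.780723 − 309.7438·0.932734·0.518726 = 154.280651
B₀ = V₀ − E₀ = 389.5682 − 154.280651 = 235.287549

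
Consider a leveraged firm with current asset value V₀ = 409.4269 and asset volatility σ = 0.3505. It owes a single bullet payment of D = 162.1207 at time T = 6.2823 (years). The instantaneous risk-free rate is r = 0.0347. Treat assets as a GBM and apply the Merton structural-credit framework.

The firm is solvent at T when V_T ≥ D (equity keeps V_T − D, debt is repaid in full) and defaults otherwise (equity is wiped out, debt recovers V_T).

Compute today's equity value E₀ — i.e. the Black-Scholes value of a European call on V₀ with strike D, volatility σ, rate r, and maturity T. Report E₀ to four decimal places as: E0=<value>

E0=287.6575

d₁ = [ln(V₀/D) + (r + σ²/2)T] / (σ√T)
   = [ln(409.4269/162.1207) + (0.0347 + 0.5·0.3505²)·6.2823] / (0.3505·√6.2823)
   = [0.926417 + 0.603887] / 0.878511 = 1.741929
d₂ = d₁ − σ√T = 1.741929 − 0.878511 = 0.863417
N(d₁) = 0.959240,  N(d₂) = 0.806046,  e^(−rT) = 0.804129
E₀ = V₀·N(d₁) − D·e^(−rT)·N(d₂)
   = 409.4269·0.959240 − 162.1207·0.804129·0.806046 = 287.657539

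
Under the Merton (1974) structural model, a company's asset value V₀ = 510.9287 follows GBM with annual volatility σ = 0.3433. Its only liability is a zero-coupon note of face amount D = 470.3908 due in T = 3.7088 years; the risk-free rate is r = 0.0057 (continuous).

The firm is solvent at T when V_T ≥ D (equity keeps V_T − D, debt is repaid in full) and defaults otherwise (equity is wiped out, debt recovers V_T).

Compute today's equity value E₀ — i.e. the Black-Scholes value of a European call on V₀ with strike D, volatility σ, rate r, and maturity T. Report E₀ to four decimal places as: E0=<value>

d₁ = [ln(V₀/D) + (r + σ²/2)T] / (σ√T)
   = [ln(510.9287/470.3908) + (0.0057 + 0.5·0.3433²)·3.7088] / (0.3433·√3.7088)
   = [0.082666 + 0.239690] / 0.661136 = 0.487580
d₂ = d₁ − σ√T = 0.487580 − 0.661136 = -0.173556
N(d₁) = 0.687076,  N(d₂) = 0.431107,  e^(−rT) = 0.979082
E₀ = V₀·N(d₁) − D·e^(−rT)·N(d₂)
   = 510.9287·0.687076 − 470.3908·0.979082·0.431107 = 152.500057

E0=152.5001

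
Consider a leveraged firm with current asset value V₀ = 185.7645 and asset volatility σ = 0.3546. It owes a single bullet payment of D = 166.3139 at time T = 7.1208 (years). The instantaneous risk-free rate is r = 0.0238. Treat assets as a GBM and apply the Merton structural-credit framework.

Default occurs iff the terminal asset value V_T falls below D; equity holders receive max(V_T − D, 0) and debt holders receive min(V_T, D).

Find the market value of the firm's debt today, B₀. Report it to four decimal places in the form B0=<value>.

d₁ = [ln(V₀/D) + (r + σ²/2)T] / (σ√T)
   = [ln(185.7645/166.3139) + (0.0238 + 0.5·0.3546²)·7.1208] / (0.3546·√7.1208)
   = [0.110603 + 0.617164] / 0.946244 = 0.769111
d₂ = d₁ − σ√T = 0.769111 − 0.946244 = -0.177133
N(d₁) = 0.779086,  N(d₂) = 0.429702,  e^(−rT) = 0.844108
E₀ = V₀·N(d₁) − D·e^(−rT)·N(d₂)
   = 185.7645·0.779086 − 166.3139·0.844108·0.429702 = 84.402063
B₀ = V₀ − E₀ = 185.7645 − 84.402063 = 101.362437

B0=101.3624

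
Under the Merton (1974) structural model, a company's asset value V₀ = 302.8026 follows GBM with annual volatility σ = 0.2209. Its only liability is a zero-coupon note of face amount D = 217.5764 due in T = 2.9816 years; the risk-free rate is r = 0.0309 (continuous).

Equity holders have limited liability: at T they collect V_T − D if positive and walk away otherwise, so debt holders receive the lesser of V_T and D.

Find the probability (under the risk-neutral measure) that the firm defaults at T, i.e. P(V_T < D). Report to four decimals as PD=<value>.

d₁ = [ln(V₀/D) + (r + σ²/2)T] / (σ√T)
   = [ln(302.8026/217.5764) + (0.0309 + 0.5·0.2209²)·2.9816] / (0.2209·√2.9816)
   = [0.330531 + 0.164878] / 0.381435 = 1.298803
d₂ = d₁ − σ√T = 1.298803 − 0.381435 = 0.917368
risk-neutral PD = N(−d₂) = N(-0.917368) = 0.179475

PD=0.1795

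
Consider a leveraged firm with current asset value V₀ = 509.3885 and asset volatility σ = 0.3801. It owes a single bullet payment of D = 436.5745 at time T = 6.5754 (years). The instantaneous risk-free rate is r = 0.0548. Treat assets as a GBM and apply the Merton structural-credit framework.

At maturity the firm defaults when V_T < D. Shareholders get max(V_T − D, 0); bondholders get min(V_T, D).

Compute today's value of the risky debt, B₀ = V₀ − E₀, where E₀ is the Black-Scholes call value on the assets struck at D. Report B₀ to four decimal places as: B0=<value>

B0=236.1228

d₁ = [ln(V₀/D) + (r + σ²/2)T] / (σ√T)
   = [ln(509.3885/436.5745) + (0.0548 + 0.5·0.3801²)·6.5754] / (0.3801·√6.5754)
   = [0.154252 + 0.835326] / 0.974673 = 1.015292
d₂ = d₁ − σ√T = 1.015292 − 0.974673 = 0.040619
N(d₁) = 0.845017,  N(d₂) = 0.516200,  e^(−rT) = 0.697445
E₀ = V₀·N(d₁) − D·e^(−rT)·N(d₂)
   = 509.3885·0.845017 − 436.5745·0.697445·0.516200 = 273.265737
B₀ = V₀ − E₀ = 509.3885 − 273.265737 = 236.122763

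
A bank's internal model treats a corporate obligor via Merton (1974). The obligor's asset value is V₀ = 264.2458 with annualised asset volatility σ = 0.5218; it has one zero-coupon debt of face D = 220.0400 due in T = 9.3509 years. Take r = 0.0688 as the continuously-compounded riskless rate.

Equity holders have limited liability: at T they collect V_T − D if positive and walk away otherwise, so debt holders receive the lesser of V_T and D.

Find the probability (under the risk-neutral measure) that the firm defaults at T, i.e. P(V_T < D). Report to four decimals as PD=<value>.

PD=0.6102

d₁ = [ln(V₀/D) + (r + σ²/2)T] / (σ√T)
   = [ln(264.2458/220.0400) + (0.0688 + 0.5·0.5218²)·9.3509] / (0.5218·√9.3509)
   = [0.183070 + 1.916351] / 1.595625 = 1.315736
d₂ = d₁ − σ√T = 1.315736 − 1.595625 = -0.279888
risk-neutral PD = N(−d₂) = N(0.279888) = 0.610218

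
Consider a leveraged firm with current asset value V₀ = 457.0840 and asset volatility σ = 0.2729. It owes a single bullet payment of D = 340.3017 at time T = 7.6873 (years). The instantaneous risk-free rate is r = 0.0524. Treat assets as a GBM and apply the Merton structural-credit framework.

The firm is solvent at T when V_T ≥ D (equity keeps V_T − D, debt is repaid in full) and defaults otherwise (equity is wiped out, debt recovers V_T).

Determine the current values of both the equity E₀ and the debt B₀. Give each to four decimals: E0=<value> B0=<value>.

E0=252.1173 B0=204.9667

d₁ = [ln(V₀/D) + (r + σ²/2)T] / (σ√T)
   = [ln(457.0840/340.3017) + (0.0524 + 0.5·0.2729²)·7.6873] / (0.2729·√7.6873)
   = [0.295035 + 0.689068] / 0.756642 = 1.300619
d₂ = d₁ − σ√T = 1.300619 − 0.756642 = 0.543977
N(d₁) = 0.903305,  N(d₂) = 0.706771,  e^(−rT) = 0.668436
E₀ = V₀·N(d₁) − D·e^(−rT)·N(d₂)
   = 457.0840·0.903305 − 340.3017·0.668436·0.706771 = 252.117285
B₀ = V₀ − E₀ = 457.0840 − 252.117285 = 204.966715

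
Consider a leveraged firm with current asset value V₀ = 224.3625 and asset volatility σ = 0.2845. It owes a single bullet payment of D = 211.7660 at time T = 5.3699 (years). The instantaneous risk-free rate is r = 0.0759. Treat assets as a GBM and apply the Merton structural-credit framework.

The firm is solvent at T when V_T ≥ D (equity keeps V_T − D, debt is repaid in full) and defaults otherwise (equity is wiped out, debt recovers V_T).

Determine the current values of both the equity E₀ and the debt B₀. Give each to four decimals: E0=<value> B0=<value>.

E0=99.5628 B0=124.7997

d₁ = [ln(V₀/D) + (r + σ²/2)T] / (σ√T)
   = [ln(224.3625/211.7660) + (0.0759 + 0.5·0.2845²)·5.3699] / (0.2845·√5.3699)
   = [0.057781 + 0.624896] / 0.659273 = 1.035500
d₂ = d₁ − σ√T = 1.035500 − 0.659273 = 0.376227
N(d₁) = 0.849782,  N(d₂) = 0.646626,  e^(−rT) = 0.665261
E₀ = V₀·N(d₁) − D·e^(−rT)·N(d₂)
   = 224.3625·0.849782 − 211.7660·0.665261·0.646626 = 99.562800
B₀ = V₀ − E₀ = 224.3625 − 99.562800 = 124.799700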